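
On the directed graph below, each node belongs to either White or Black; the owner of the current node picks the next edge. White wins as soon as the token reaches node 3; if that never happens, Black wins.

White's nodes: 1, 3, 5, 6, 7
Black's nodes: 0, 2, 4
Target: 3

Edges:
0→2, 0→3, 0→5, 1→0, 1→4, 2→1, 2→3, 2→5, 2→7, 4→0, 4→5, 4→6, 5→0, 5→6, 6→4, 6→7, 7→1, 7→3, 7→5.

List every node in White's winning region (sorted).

3, 5, 6, 7

A0 = {3}
A1: add {7} — 7 (White) has 7→3.
A2: add {6} — 6 (White) has 6→7.
A3: add {5} — 5 (White) has 5→6.
A4 = A3; e.g. 0 (Black) can still go to 2. Fixed point.
White's winning region = {3, 5, 6, 7}.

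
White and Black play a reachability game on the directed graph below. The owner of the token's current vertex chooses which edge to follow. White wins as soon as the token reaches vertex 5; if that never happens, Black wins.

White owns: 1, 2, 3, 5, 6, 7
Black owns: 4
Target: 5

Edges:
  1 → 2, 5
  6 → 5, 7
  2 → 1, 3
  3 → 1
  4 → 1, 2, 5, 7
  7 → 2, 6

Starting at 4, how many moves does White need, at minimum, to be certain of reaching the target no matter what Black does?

3

A0 = {5}
A1: add {1, 6} — 1 (White) has 1→5; 6 (White) has 6→5.
A2: add {2, 3, 7} — 2 (White) has 2→1; 3 (White) has 3→1; 7 (White) has 7→6.
A3: add {4} — 4 (Black): all of {1, 2, 5, 7} already in.
A3 = all vertices. Fixed point.
4 enters the attractor at level 3, so White can force the target in 3 moves from there.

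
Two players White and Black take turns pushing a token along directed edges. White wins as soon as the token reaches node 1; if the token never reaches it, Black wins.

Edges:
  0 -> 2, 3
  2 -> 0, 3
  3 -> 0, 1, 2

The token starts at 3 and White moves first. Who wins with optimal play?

Track states (vertex, player-to-move).
A0 = {(1,White), (1,Black)}
A1: add {(3,White)}.
(3,White) ∈ A1 ⇒ White forces the target.

White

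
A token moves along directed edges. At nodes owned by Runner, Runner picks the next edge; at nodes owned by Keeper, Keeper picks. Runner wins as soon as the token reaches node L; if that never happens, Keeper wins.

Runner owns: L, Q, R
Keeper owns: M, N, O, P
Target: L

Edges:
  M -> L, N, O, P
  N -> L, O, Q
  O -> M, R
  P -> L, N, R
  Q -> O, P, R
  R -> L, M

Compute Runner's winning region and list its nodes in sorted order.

L, Q, R

A0 = {L}
A1: add {R} — R (Runner) has R→L.
A2: add {Q} — Q (Runner) has Q→R.
A3 = A2; e.g. M (Keeper) can still go to N. Fixed point.
Runner's winning region = {L, Q, R}.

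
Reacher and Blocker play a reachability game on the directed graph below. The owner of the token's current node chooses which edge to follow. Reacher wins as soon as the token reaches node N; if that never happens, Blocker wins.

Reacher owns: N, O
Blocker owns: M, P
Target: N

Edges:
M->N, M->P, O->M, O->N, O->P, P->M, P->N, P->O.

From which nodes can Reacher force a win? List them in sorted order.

N, O

A0 = {N}
A1: add {O} — O (Reacher) has O→N.
A2 = A1; e.g. M (Blocker) can still go to P. Fixed point.
Reacher's winning region = {N, O}.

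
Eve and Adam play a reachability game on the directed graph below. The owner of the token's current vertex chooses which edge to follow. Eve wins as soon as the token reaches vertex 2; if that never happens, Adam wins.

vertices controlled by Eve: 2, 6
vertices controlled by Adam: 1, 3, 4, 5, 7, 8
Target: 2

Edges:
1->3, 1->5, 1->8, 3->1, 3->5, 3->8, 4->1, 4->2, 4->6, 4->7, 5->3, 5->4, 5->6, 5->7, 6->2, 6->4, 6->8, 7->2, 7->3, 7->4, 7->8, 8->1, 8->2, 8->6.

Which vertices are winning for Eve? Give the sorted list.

A0 = {2}
A1: add {6} — 6 (Eve) has 6→2.
A2 = A1; e.g. 1 (Adam) can still go to 3. Fixed point.
Eve's winning region = {2, 6}.

2, 6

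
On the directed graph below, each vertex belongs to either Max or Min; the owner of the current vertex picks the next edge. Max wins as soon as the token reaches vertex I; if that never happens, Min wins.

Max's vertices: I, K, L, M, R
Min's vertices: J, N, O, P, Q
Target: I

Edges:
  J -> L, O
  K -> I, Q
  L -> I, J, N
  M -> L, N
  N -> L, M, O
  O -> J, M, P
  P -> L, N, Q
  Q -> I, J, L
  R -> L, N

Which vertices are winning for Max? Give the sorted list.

A0 = {I}
A1: add {K, L} — K (Max) has K→I; L (Max) has L→I.
A2: add {M, R} — M (Max) has M→L; R (Max) has R→L.
A3 = A2; e.g. J (Min) can still go to O. Fixed point.
Max's winning region = {I, K, L, M, R}.

I, K, L, M, R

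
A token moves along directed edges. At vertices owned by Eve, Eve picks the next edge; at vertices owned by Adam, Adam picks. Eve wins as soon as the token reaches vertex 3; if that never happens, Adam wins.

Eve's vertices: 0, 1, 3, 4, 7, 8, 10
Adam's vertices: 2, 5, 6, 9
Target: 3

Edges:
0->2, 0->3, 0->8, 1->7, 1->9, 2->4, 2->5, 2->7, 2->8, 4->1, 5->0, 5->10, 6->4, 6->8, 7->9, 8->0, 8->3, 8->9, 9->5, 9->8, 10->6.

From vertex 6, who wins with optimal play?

Adam

A0 = {3}
A1: add {0, 8} — 0 (Eve) has 0→3; 8 (Eve) has 8→3.
A2 = A1; e.g. 1 (Eve) has no edge into A1. Fixed point.
6 never enters the attractor, so Adam can avoid the target forever.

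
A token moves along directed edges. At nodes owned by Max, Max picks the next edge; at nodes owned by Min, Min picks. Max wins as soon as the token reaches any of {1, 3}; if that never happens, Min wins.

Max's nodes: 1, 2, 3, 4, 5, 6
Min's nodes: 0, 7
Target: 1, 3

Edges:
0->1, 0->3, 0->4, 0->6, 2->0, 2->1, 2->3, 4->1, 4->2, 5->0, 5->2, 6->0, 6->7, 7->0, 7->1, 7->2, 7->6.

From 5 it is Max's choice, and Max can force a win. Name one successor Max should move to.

A0 = {1, 3}
A1: add {2, 4} — 2 (Max) has 2→1; 4 (Max) has 4→1.
A2: add {5} — 5 (Max) has 5→2.
A3 = A2; e.g. 0 (Min) can still go to 6. Fixed point.
From 5, successor 2 is in the attractor (rank 1); the other successor 0 is not.

2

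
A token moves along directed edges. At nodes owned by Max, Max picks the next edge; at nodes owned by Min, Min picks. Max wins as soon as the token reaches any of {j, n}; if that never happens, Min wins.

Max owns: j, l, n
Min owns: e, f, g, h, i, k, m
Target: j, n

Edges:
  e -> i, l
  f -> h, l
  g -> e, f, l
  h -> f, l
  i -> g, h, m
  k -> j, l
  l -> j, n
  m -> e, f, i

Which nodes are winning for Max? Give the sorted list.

A0 = {j, n}
A1: add {l} — l (Max) has l→j.
A2: add {k} — k (Min): all of {j, l} already in.
A3 = A2; e.g. e (Min) can still go to i. Fixed point.
Max's winning region = {j, k, l, n}.

j, k, l, n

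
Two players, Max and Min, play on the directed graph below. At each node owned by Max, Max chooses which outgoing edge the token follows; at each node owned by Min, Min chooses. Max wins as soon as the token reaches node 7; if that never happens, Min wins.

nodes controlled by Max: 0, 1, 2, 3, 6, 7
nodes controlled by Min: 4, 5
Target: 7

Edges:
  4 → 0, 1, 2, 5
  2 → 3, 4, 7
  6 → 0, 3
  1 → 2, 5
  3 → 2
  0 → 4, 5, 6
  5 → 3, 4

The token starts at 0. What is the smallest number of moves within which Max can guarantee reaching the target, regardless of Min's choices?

A0 = {7}
A1: add {2} — 2 (Max) has 2→7.
A2: add {1, 3} — 1 (Max) has 1→2; 3 (Max) has 3→2.
A3: add {6} — 6 (Max) has 6→3.
A4: add {0} — 0 (Max) has 0→6.
A5 = A4; e.g. 4 (Min) can still go to 5. Fixed point.
0 enters the attractor at level 4, so Max can force the target in 4 moves from there.

4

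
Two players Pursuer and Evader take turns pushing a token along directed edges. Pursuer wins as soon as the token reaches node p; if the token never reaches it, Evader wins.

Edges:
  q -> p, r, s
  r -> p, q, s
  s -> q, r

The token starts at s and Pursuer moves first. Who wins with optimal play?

Track states (vertex, player-to-move).
A0 = {(p,Pursuer), (p,Evader)}
A1: add {(q,Pursuer), (r,Pursuer)}.
A2: add {(s,Evader)}.
A3 = A2; e.g. (q,Evader) stays out. (s,Pursuer) never enters ⇒ Evader avoids the target.

Evader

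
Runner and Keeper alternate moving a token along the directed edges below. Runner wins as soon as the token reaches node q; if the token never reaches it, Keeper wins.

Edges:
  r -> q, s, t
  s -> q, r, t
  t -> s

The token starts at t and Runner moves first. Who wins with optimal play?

Track states (vertex, player-to-move).
A0 = {(q,Runner), (q,Keeper)}
A1: add {(r,Runner), (s,Runner)}.
A2: add {(t,Keeper)}.
A3 = A2; e.g. (r,Keeper) stays out. (t,Runner) never enters ⇒ Keeper avoids the target.

Keeper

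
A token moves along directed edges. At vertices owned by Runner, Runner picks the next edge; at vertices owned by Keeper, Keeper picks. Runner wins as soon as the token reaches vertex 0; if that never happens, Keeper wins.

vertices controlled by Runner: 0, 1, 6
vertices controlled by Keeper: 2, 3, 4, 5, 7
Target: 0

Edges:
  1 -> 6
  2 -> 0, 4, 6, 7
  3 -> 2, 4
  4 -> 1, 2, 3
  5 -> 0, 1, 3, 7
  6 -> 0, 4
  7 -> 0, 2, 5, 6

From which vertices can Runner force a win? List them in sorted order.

0, 1, 6

A0 = {0}
A1: add {6} — 6 (Runner) has 6→0.
A2: add {1} — 1 (Runner) has 1→6.
A3 = A2; e.g. 2 (Keeper) can still go to 4. Fixed point.
Runner's winning region = {0, 1, 6}.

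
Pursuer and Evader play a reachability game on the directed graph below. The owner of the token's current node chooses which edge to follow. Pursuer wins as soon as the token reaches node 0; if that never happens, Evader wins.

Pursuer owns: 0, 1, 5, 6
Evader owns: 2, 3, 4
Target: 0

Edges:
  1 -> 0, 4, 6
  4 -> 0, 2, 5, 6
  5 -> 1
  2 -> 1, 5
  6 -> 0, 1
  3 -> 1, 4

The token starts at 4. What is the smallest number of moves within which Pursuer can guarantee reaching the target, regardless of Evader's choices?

A0 = {0}
A1: add {1, 6} — 1 (Pursuer) has 1→0; 6 (Pursuer) has 6→0.
A2: add {5} — 5 (Pursuer) has 5→1.
A3: add {2} — 2 (Evader): all of {1, 5} already in.
A4: add {4} — 4 (Evader): all of {0, 2, 5, 6} already in.
4 enters the attractor at level 4, so Pursuer can force the target in 4 moves from there.

4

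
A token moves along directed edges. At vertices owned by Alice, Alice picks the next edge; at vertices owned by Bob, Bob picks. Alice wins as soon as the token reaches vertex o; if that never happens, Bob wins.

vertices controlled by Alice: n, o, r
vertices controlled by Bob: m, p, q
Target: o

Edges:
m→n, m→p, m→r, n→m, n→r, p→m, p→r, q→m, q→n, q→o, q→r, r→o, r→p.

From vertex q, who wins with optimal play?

A0 = {o}
A1: add {r} — r (Alice) has r→o.
A2: add {n} — n (Alice) has n→r.
A3 = A2; e.g. m (Bob) can still go to p. Fixed point.
q never enters the attractor, so Bob can avoid the target forever.

Bob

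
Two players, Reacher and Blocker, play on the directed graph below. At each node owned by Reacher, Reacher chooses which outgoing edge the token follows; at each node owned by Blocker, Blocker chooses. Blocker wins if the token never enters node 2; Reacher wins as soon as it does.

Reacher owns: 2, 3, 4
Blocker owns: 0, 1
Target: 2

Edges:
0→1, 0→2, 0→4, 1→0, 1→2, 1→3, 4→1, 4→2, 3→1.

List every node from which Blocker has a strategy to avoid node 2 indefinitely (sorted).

A0 = {2}
A1: add {4} — 4 (Reacher) has 4→2.
A2 = A1; e.g. 0 (Blocker) can still go to 1. Fixed point.
Reacher's attractor = {2, 4}; Blocker avoids the target exactly from the complement.

0, 1, 3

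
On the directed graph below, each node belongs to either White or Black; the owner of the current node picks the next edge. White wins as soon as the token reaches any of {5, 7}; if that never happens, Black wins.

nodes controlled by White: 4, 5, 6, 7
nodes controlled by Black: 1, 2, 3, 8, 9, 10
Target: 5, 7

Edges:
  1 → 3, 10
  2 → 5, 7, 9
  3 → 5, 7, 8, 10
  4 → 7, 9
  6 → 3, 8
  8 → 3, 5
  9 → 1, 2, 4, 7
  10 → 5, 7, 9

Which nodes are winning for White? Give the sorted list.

4, 5, 7

A0 = {5, 7}
A1: add {4} — 4 (White) has 4→7.
A2 = A1; e.g. 1 (Black) can still go to 3. Fixed point.
White's winning region = {4, 5, 7}.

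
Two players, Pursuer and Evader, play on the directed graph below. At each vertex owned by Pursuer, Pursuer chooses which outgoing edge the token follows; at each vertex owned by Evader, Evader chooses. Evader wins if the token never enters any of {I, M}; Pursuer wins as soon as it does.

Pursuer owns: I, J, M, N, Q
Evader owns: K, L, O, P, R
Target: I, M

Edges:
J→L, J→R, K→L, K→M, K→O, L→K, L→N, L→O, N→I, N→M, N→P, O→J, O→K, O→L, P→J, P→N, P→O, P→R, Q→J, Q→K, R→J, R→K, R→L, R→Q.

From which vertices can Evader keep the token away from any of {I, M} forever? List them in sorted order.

J, K, L, O, P, Q, R

A0 = {I, M}
A1: add {N} — N (Pursuer) has N→I.
A2 = A1; e.g. J (Pursuer) has no edge into A1. Fixed point.
Pursuer's attractor = {I, M, N}; Evader avoids the target exactly from the complement.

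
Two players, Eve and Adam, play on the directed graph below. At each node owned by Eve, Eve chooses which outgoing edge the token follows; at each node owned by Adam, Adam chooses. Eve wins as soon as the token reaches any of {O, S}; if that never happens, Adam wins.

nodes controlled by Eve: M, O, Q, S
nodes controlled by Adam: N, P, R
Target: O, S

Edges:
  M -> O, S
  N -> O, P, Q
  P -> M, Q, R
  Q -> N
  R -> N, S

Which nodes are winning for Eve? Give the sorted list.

A0 = {O, S}
A1: add {M} — M (Eve) has M→O.
A2 = A1; e.g. N (Adam) can still go to P. Fixed point.
Eve's winning region = {M, O, S}.

M, O, S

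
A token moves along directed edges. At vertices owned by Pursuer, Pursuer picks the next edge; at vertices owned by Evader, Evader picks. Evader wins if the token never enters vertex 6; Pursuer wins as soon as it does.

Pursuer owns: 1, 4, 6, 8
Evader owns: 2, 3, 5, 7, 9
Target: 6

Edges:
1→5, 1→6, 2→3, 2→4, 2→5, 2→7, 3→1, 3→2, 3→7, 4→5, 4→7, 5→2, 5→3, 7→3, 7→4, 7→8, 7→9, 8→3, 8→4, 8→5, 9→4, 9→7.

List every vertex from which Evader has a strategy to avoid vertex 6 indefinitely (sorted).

2, 3, 4, 5, 7, 8, 9

A0 = {6}
A1: add {1} — 1 (Pursuer) has 1→6.
A2 = A1; e.g. 2 (Evader) can still go to 3. Fixed point.
Pursuer's attractor = {1, 6}; Evader avoids the target exactly from the complement.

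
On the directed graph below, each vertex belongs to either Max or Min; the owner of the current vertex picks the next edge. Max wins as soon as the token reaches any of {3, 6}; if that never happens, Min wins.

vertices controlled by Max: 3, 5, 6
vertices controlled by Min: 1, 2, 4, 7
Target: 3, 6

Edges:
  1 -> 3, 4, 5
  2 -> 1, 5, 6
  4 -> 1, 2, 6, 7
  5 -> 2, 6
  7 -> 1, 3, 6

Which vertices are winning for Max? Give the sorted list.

3, 5, 6

A0 = {3, 6}
A1: add {5} — 5 (Max) has 5→6.
A2 = A1; e.g. 1 (Min) can still go to 4. Fixed point.
Max's winning region = {3, 5, 6}.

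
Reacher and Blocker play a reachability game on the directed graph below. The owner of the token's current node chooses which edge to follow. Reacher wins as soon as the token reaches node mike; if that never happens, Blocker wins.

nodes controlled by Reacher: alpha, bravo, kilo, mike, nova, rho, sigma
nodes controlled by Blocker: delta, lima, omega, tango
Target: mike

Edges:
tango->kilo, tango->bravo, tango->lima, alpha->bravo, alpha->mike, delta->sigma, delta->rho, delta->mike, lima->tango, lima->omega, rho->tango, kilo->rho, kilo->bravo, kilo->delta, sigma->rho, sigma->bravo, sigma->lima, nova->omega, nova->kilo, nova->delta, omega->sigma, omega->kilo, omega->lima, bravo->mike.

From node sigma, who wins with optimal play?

A0 = {mike}
A1: add {alpha, bravo} — bravo (Reacher) has bravo→mike; alpha (Reacher) has alpha→mike.
A2: add {kilo, sigma} — sigma (Reacher) has sigma→bravo; kilo (Reacher) has kilo→bravo.
sigma ∈ A2, so Reacher can force the target.

Reacher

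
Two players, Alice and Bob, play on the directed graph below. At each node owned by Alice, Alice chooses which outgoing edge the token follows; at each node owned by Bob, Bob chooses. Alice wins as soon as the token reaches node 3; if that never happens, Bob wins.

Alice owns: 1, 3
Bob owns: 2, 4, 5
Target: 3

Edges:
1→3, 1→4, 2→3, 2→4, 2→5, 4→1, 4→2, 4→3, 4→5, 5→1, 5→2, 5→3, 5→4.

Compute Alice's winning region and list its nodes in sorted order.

1, 3

A0 = {3}
A1: add {1} — 1 (Alice) has 1→3.
A2 = A1; e.g. 2 (Bob) can still go to 4. Fixed point.
Alice's winning region = {1, 3}.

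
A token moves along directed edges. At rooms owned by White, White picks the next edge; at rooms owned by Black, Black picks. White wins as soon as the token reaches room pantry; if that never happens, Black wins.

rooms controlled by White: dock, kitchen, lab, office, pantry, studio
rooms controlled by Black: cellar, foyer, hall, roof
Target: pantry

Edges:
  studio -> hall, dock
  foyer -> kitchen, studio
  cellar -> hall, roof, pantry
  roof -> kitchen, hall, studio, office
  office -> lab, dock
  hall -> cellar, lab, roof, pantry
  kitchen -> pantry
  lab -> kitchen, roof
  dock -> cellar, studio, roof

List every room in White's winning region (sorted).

kitchen, lab, office, pantry

A0 = {pantry}
A1: add {kitchen} — kitchen (White) has kitchen→pantry.
A2: add {lab} — lab (White) has lab→kitchen.
A3: add {office} — office (White) has office→lab.
A4 = A3; e.g. foyer (Black) can still go to studio. Fixed point.
White's winning region = {kitchen, lab, office, pantry}.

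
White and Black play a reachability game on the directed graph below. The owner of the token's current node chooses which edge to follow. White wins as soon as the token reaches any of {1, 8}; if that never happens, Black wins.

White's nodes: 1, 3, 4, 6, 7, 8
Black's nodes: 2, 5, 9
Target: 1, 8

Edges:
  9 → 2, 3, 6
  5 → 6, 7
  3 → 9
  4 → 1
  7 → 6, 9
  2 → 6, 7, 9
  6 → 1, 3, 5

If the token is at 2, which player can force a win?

Black

A0 = {1, 8}
A1: add {4, 6} — 4 (White) has 4→1; 6 (White) has 6→1.
A2: add {7} — 7 (White) has 7→6.
A3: add {5} — 5 (Black): all of {6, 7} already in.
A4 = A3; e.g. 2 (Black) can still go to 9. Fixed point.
2 never enters the attractor, so Black can avoid the target forever.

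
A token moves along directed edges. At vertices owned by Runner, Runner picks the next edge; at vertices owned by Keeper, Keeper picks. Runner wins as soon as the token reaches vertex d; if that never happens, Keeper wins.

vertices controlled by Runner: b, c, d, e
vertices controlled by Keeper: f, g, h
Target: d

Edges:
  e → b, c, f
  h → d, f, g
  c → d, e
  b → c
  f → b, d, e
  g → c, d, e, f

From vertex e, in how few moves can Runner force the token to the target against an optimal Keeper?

2

A0 = {d}
A1: add {c} — c (Runner) has c→d.
A2: add {b, e} — b (Runner) has b→c; e (Runner) has e→c.
e enters the attractor at level 2, so Runner can force the target in 2 moves from there.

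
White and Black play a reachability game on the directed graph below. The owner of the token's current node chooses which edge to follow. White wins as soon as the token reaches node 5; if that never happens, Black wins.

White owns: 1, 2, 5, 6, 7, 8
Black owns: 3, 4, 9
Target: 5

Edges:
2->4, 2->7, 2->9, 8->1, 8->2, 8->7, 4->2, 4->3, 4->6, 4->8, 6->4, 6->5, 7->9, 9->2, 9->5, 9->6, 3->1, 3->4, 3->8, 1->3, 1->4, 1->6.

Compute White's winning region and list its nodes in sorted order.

A0 = {5}
A1: add {6} — 6 (White) has 6→5.
A2: add {1} — 1 (White) has 1→6.
A3: add {8} — 8 (White) has 8→1.
A4 = A3; e.g. 2 (White) has no edge into A3. Fixed point.
White's winning region = {1, 5, 6, 8}.

1, 5, 6, 8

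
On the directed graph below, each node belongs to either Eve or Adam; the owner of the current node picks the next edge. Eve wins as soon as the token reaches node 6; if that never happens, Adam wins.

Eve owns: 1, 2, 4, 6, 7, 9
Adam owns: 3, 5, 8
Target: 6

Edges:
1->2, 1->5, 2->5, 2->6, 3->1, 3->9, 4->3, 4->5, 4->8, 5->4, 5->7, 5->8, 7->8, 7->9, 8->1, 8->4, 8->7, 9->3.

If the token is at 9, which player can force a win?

Adam

A0 = {6}
A1: add {2} — 2 (Eve) has 2→6.
A2: add {1} — 1 (Eve) has 1→2.
A3 = A2; e.g. 3 (Adam) can still go to 9. Fixed point.
9 never enters the attractor, so Adam can avoid the target forever.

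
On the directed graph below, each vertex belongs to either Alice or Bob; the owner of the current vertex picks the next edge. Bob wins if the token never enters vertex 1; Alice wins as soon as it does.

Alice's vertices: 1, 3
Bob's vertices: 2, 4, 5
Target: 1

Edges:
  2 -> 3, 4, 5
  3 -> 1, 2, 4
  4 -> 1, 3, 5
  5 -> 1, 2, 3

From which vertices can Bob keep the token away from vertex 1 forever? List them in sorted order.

A0 = {1}
A1: add {3} — 3 (Alice) has 3→1.
A2 = A1; e.g. 2 (Bob) can still go to 4. Fixed point.
Alice's attractor = {1, 3}; Bob avoids the target exactly from the complement.

2, 4, 5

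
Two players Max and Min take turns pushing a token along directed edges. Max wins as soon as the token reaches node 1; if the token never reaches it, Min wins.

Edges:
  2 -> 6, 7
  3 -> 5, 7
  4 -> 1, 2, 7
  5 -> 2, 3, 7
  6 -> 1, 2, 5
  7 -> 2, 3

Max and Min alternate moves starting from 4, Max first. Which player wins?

Track states (vertex, player-to-move).
A0 = {(1,Max), (1,Min)}
A1: add {(4,Max), (6,Max)}.
(4,Max) ∈ A1 ⇒ Max forces the target.

Max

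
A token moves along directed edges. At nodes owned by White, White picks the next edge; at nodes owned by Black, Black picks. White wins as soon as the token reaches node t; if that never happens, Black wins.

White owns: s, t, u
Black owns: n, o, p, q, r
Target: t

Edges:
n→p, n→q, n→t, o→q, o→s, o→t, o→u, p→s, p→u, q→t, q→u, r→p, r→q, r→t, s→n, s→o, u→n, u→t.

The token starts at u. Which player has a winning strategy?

White

A0 = {t}
A1: add {u} — u (White) has u→t.
u ∈ A1, so White can force the target.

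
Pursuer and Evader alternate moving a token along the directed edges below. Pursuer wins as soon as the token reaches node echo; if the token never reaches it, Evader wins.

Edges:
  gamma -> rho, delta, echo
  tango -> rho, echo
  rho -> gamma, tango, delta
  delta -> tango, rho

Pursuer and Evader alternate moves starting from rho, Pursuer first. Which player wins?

Track states (vertex, player-to-move).
A0 = {(echo,Pursuer), (echo,Evader)}
A1: add {(gamma,Pursuer), (tango,Pursuer)}.
A2 = A1; e.g. (gamma,Evader) stays out. (rho,Pursuer) never enters ⇒ Evader avoids the target.

Evader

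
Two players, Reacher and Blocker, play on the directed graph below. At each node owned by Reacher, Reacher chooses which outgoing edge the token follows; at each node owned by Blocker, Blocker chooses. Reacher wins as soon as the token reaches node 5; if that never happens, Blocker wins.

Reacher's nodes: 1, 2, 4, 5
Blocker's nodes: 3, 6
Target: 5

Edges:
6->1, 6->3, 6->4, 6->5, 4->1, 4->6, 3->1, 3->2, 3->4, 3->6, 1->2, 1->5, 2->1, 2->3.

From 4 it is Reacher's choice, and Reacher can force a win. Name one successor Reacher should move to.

1

A0 = {5}
A1: add {1} — 1 (Reacher) has 1→5.
A2: add {2, 4} — 2 (Reacher) has 2→1; 4 (Reacher) has 4→1.
A3 = A2; e.g. 3 (Blocker) can still go to 6. Fixed point.
From 4, successor 1 is in the attractor (rank 1); the other successor 6 is not.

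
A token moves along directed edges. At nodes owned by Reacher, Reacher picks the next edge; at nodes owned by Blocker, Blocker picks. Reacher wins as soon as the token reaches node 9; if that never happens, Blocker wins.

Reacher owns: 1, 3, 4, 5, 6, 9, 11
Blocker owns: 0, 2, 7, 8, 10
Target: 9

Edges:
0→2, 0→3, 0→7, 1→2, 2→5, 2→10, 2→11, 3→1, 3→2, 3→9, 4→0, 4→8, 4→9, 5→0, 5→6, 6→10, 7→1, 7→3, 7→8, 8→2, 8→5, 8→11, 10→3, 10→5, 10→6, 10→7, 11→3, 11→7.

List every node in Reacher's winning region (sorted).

3, 4, 9, 11

A0 = {9}
A1: add {3, 4} — 3 (Reacher) has 3→9; 4 (Reacher) has 4→9.
A2: add {11} — 11 (Reacher) has 11→3.
A3 = A2; e.g. 0 (Blocker) can still go to 2. Fixed point.
Reacher's winning region = {3, 4, 9, 11}.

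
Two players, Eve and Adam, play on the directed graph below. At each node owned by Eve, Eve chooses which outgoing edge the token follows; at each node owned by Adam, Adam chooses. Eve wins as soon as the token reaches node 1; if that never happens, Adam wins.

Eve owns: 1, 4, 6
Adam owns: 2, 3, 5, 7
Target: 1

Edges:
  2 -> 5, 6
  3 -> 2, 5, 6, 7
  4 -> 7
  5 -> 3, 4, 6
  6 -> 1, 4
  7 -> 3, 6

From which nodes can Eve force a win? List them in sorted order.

1, 6

A0 = {1}
A1: add {6} — 6 (Eve) has 6→1.
A2 = A1; e.g. 2 (Adam) can still go to 5. Fixed point.
Eve's winning region = {1, 6}.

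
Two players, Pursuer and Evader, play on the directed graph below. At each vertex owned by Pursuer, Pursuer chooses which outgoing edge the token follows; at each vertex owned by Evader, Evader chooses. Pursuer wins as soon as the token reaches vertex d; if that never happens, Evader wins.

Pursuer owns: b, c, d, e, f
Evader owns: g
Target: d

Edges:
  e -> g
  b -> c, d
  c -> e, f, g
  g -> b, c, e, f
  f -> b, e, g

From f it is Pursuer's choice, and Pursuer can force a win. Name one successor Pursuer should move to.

b

A0 = {d}
A1: add {b} — b (Pursuer) has b→d.
A2: add {f} — f (Pursuer) has f→b.
A3: add {c} — c (Pursuer) has c→f.
A4 = A3; e.g. e (Pursuer) has no edge into A3. Fixed point.
From f, successor b is in the attractor (rank 1); the other successors e, g are not.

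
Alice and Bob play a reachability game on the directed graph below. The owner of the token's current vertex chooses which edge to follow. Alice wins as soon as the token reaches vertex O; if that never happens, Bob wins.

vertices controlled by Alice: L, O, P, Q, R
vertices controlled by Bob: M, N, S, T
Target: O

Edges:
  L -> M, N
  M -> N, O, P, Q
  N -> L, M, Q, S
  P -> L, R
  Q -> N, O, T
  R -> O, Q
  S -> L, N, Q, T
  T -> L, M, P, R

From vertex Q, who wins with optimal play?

A0 = {O}
A1: add {Q, R} — Q (Alice) has Q→O; R (Alice) has R→O.
Q ∈ A1, so Alice can force the target.

Alice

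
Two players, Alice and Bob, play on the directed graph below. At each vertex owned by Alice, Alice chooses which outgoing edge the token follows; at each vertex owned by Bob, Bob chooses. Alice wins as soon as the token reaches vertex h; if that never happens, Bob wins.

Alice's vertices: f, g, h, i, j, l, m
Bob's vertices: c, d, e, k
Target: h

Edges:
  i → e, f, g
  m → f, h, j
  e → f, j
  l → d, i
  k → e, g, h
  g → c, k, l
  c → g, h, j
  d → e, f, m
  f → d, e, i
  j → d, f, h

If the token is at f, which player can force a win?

A0 = {h}
A1: add {j, m} — j (Alice) has j→h; m (Alice) has m→h.
A2 = A1; e.g. c (Bob) can still go to g. Fixed point.
f never enters the attractor, so Bob can avoid the target forever.

Bob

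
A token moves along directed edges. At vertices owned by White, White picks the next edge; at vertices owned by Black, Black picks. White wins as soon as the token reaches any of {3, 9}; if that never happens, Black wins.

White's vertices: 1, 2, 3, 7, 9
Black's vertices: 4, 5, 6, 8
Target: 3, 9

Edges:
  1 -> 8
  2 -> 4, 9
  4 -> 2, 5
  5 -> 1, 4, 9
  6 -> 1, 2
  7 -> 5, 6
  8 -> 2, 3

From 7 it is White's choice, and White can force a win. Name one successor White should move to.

A0 = {3, 9}
A1: add {2} — 2 (White) has 2→9.
A2: add {8} — 8 (Black): all of {2, 3} already in.
A3: add {1} — 1 (White) has 1→8.
A4: add {6} — 6 (Black): all of {1, 2} already in.
A5: add {7} — 7 (White) has 7→6.
A6 = A5; e.g. 4 (Black) can still go to 5. Fixed point.
From 7, successor 6 is in the attractor (rank 4); the other successor 5 is not.

6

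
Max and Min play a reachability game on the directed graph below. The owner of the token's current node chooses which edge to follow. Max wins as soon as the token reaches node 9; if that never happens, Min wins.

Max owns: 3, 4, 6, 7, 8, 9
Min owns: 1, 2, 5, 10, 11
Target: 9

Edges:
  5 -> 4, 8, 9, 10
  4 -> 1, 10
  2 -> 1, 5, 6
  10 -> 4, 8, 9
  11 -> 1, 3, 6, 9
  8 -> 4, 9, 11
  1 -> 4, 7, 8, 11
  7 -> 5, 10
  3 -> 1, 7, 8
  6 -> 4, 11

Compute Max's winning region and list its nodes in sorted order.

A0 = {9}
A1: add {8} — 8 (Max) has 8→9.
A2: add {3} — 3 (Max) has 3→8.
A3 = A2; e.g. 1 (Min) can still go to 4. Fixed point.
Max's winning region = {3, 8, 9}.

3, 8, 9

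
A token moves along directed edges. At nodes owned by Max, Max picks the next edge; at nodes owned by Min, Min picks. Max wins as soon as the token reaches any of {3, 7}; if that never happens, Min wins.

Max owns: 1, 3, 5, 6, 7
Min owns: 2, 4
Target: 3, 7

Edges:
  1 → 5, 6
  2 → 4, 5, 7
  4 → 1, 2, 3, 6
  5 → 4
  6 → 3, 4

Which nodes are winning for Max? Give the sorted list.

1, 3, 6, 7

A0 = {3, 7}
A1: add {6} — 6 (Max) has 6→3.
A2: add {1} — 1 (Max) has 1→6.
A3 = A2; e.g. 2 (Min) can still go to 4. Fixed point.
Max's winning region = {1, 3, 6, 7}.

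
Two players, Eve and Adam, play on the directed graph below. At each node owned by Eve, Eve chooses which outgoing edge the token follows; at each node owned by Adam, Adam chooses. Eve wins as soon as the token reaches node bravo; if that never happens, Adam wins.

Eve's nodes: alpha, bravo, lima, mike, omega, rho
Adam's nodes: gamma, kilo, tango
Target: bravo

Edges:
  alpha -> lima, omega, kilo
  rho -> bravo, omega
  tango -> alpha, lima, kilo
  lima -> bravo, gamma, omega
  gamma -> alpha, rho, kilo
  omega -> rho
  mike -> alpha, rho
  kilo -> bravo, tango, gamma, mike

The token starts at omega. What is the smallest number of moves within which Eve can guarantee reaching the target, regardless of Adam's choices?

2

A0 = {bravo}
A1: add {lima, rho} — rho (Eve) has rho→bravo; lima (Eve) has lima→bravo.
A2: add {alpha, mike, omega} — alpha (Eve) has alpha→lima; omega (Eve) has omega→rho; mike (Eve) has mike→rho.
A3 = A2; e.g. tango (Adam) can still go to kilo. Fixed point.
omega enters the attractor at level 2, so Eve can force the target in 2 moves from there.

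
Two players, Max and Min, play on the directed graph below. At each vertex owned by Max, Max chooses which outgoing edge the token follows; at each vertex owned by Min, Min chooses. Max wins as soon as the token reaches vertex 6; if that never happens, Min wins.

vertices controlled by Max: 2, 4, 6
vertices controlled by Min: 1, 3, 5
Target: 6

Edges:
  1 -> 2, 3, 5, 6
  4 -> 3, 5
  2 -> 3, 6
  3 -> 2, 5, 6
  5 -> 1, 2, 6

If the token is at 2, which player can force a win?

A0 = {6}
A1: add {2} — 2 (Max) has 2→6.
A2 = A1; e.g. 1 (Min) can still go to 3. Fixed point.
2 ∈ A1, so Max can force the target.

Max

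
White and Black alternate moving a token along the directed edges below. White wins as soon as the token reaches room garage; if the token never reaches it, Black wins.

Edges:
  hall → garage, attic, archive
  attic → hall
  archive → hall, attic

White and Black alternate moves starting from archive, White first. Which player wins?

White

Track states (vertex, player-to-move).
A0 = {(garage,White), (garage,Black)}
A1: add {(hall,White)}.
A2: add {(attic,Black)}.
A3: add {(archive,White)}.
(archive,White) ∈ A3 ⇒ White forces the target.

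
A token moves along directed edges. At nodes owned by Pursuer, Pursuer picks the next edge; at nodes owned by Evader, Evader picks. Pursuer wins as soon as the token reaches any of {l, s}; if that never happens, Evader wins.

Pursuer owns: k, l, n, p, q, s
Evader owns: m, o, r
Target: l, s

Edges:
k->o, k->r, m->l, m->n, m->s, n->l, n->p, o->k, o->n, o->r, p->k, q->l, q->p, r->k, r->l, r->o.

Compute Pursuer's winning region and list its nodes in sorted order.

A0 = {l, s}
A1: add {n, q} — n (Pursuer) has n→l; q (Pursuer) has q→l.
A2: add {m} — m (Evader): all of {l, n, s} already in.
A3 = A2; e.g. k (Pursuer) has no edge into A2. Fixed point.
Pursuer's winning region = {l, m, n, q, s}.

l, m, n, q, s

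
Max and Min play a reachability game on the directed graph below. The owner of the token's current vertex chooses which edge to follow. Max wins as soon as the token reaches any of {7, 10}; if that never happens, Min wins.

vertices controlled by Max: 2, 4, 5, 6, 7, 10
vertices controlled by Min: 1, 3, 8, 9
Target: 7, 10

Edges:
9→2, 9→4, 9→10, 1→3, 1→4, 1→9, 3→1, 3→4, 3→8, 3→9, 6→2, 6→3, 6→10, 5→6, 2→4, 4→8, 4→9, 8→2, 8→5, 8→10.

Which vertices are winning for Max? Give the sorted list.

A0 = {7, 10}
A1: add {6} — 6 (Max) has 6→10.
A2: add {5} — 5 (Max) has 5→6.
A3 = A2; e.g. 1 (Min) can still go to 3. Fixed point.
Max's winning region = {5, 6, 7, 10}.

5, 6, 7, 10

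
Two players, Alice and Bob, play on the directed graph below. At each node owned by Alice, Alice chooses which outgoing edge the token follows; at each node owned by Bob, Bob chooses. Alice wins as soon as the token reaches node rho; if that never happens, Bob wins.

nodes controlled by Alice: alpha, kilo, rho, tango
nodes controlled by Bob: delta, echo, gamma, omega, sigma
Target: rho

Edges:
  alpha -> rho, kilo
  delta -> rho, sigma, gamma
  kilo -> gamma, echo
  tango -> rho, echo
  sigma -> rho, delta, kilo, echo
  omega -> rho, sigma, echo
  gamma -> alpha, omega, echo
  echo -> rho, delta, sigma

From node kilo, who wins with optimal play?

A0 = {rho}
A1: add {alpha, tango} — alpha (Alice) has alpha→rho; tango (Alice) has tango→rho.
A2 = A1; e.g. delta (Bob) can still go to sigma. Fixed point.
kilo never enters the attractor, so Bob can avoid the target forever.

Bob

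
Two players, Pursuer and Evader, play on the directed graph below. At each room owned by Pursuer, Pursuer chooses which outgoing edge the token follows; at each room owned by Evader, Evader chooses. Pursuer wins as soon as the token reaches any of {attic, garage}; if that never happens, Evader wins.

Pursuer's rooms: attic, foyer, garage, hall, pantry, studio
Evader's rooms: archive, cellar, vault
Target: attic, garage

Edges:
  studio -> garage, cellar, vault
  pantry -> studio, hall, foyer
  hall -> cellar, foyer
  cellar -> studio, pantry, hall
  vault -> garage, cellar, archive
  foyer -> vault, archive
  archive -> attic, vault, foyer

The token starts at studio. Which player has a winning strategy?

A0 = {attic, garage}
A1: add {studio} — studio (Pursuer) has studio→garage.
studio ∈ A1, so Pursuer can force the target.

Pursuer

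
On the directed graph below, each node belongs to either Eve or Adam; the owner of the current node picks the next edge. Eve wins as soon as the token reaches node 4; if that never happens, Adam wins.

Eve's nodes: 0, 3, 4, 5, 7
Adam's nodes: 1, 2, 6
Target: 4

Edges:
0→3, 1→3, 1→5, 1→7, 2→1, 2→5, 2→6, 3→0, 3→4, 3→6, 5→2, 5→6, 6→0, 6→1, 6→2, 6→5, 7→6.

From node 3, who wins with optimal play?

Eve

A0 = {4}
A1: add {3} — 3 (Eve) has 3→4.
3 ∈ A1, so Eve can force the target.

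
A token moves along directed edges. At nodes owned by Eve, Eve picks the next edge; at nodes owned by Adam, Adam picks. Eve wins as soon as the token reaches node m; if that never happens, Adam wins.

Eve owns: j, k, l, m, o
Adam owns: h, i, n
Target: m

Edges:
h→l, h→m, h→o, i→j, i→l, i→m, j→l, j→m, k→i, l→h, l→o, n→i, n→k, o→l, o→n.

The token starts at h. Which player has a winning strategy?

Adam

A0 = {m}
A1: add {j} — j (Eve) has j→m.
A2 = A1; e.g. h (Adam) can still go to l. Fixed point.
h never enters the attractor, so Adam can avoid the target forever.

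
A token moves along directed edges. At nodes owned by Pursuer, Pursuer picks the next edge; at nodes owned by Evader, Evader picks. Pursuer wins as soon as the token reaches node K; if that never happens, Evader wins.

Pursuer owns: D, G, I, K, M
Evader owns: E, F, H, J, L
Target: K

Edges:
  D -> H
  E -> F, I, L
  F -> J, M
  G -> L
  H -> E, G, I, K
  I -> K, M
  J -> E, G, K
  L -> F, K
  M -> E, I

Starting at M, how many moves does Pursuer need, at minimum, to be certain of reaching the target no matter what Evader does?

2

A0 = {K}
A1: add {I} — I (Pursuer) has I→K.
A2: add {M} — M (Pursuer) has M→I.
A3 = A2; e.g. D (Pursuer) has no edge into A2. Fixed point.
M enters the attractor at level 2, so Pursuer can force the target in 2 moves from there.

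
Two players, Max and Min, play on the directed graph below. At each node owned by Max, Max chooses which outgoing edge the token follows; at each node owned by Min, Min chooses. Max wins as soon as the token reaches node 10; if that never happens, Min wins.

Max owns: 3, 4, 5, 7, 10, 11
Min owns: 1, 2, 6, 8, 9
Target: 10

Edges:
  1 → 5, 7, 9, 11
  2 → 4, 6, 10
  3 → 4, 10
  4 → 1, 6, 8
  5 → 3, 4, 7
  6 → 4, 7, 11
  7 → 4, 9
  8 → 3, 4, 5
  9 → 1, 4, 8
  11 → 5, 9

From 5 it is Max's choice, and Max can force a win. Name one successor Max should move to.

A0 = {10}
A1: add {3} — 3 (Max) has 3→10.
A2: add {5} — 5 (Max) has 5→3.
A3: add {11} — 11 (Max) has 11→5.
A4 = A3; e.g. 1 (Min) can still go to 7. Fixed point.
From 5, successor 3 is in the attractor (rank 1); the other successors 4, 7 are not.

3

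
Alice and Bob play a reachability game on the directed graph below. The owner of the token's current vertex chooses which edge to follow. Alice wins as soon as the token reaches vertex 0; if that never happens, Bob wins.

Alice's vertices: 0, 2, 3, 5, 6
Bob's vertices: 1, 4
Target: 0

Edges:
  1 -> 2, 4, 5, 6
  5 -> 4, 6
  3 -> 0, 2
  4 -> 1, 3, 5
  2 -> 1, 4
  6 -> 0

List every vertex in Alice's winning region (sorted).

0, 3, 5, 6

A0 = {0}
A1: add {3, 6} — 3 (Alice) has 3→0; 6 (Alice) has 6→0.
A2: add {5} — 5 (Alice) has 5→6.
A3 = A2; e.g. 1 (Bob) can still go to 2. Fixed point.
Alice's winning region = {0, 3, 5, 6}.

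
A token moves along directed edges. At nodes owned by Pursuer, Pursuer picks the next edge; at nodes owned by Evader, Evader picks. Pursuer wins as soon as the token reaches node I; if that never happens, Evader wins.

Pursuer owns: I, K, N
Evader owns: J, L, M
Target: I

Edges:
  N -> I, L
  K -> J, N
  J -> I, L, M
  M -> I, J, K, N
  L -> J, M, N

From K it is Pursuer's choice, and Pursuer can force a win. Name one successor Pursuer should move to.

N

A0 = {I}
A1: add {N} — N (Pursuer) has N→I.
A2: add {K} — K (Pursuer) has K→N.
A3 = A2; e.g. J (Evader) can still go to L. Fixed point.
From K, successor N is in the attractor (rank 1); the other successor J is not.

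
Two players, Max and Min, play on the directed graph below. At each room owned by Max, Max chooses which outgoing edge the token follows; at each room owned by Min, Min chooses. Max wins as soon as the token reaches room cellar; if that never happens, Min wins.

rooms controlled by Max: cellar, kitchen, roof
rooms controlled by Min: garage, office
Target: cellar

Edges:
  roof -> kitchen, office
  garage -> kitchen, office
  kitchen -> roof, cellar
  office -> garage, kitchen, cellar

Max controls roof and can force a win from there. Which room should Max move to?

A0 = {cellar}
A1: add {kitchen} — kitchen (Max) has kitchen→cellar.
A2: add {roof} — roof (Max) has roof→kitchen.
A3 = A2; e.g. garage (Min) can still go to office. Fixed point.
From roof, successor kitchen is in the attractor (rank 1); the other successor office is not.

kitchen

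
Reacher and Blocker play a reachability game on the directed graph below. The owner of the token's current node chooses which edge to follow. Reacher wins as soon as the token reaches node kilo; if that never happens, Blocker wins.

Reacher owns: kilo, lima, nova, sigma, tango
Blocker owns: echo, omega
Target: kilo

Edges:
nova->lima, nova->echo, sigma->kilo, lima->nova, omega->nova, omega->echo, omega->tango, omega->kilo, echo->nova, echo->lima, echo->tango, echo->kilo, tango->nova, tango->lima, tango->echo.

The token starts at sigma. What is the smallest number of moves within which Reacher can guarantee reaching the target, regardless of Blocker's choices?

1

A0 = {kilo}
A1: add {sigma} — sigma (Reacher) has sigma→kilo.
A2 = A1; e.g. nova (Reacher) has no edge into A1. Fixed point.
sigma enters the attractor at level 1, so Reacher can force the target in 1 move from there.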